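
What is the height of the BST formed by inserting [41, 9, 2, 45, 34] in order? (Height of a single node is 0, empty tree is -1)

Insertion order: [41, 9, 2, 45, 34]
Tree (level-order array): [41, 9, 45, 2, 34]
Compute height bottom-up (empty subtree = -1):
  height(2) = 1 + max(-1, -1) = 0
  height(34) = 1 + max(-1, -1) = 0
  height(9) = 1 + max(0, 0) = 1
  height(45) = 1 + max(-1, -1) = 0
  height(41) = 1 + max(1, 0) = 2
Height = 2


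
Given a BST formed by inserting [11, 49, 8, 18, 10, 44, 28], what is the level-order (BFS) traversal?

Tree insertion order: [11, 49, 8, 18, 10, 44, 28]
Tree (level-order array): [11, 8, 49, None, 10, 18, None, None, None, None, 44, 28]
BFS from the root, enqueuing left then right child of each popped node:
  queue [11] -> pop 11, enqueue [8, 49], visited so far: [11]
  queue [8, 49] -> pop 8, enqueue [10], visited so far: [11, 8]
  queue [49, 10] -> pop 49, enqueue [18], visited so far: [11, 8, 49]
  queue [10, 18] -> pop 10, enqueue [none], visited so far: [11, 8, 49, 10]
  queue [18] -> pop 18, enqueue [44], visited so far: [11, 8, 49, 10, 18]
  queue [44] -> pop 44, enqueue [28], visited so far: [11, 8, 49, 10, 18, 44]
  queue [28] -> pop 28, enqueue [none], visited so far: [11, 8, 49, 10, 18, 44, 28]
Result: [11, 8, 49, 10, 18, 44, 28]


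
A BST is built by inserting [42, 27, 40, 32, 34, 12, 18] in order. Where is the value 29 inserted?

Starting tree (level order): [42, 27, None, 12, 40, None, 18, 32, None, None, None, None, 34]
Insertion path: 42 -> 27 -> 40 -> 32
Result: insert 29 as left child of 32
Final tree (level order): [42, 27, None, 12, 40, None, 18, 32, None, None, None, 29, 34]


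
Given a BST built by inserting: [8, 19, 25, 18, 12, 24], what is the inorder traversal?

Tree insertion order: [8, 19, 25, 18, 12, 24]
Tree (level-order array): [8, None, 19, 18, 25, 12, None, 24]
Inorder traversal: [8, 12, 18, 19, 24, 25]


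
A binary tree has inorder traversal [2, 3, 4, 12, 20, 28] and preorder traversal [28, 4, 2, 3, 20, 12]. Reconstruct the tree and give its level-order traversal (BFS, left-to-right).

Inorder:  [2, 3, 4, 12, 20, 28]
Preorder: [28, 4, 2, 3, 20, 12]
Algorithm: preorder visits root first, so consume preorder in order;
for each root, split the current inorder slice at that value into
left-subtree inorder and right-subtree inorder, then recurse.
Recursive splits:
  root=28; inorder splits into left=[2, 3, 4, 12, 20], right=[]
  root=4; inorder splits into left=[2, 3], right=[12, 20]
  root=2; inorder splits into left=[], right=[3]
  root=3; inorder splits into left=[], right=[]
  root=20; inorder splits into left=[12], right=[]
  root=12; inorder splits into left=[], right=[]
Reconstructed level-order: [28, 4, 2, 20, 3, 12]


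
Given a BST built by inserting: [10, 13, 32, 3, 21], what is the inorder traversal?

Tree insertion order: [10, 13, 32, 3, 21]
Tree (level-order array): [10, 3, 13, None, None, None, 32, 21]
Inorder traversal: [3, 10, 13, 21, 32]


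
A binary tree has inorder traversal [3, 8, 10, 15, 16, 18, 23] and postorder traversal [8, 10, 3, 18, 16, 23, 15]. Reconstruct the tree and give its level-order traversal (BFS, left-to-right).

Inorder:   [3, 8, 10, 15, 16, 18, 23]
Postorder: [8, 10, 3, 18, 16, 23, 15]
Algorithm: postorder visits root last, so walk postorder right-to-left;
each value is the root of the current inorder slice — split it at that
value, recurse on the right subtree first, then the left.
Recursive splits:
  root=15; inorder splits into left=[3, 8, 10], right=[16, 18, 23]
  root=23; inorder splits into left=[16, 18], right=[]
  root=16; inorder splits into left=[], right=[18]
  root=18; inorder splits into left=[], right=[]
  root=3; inorder splits into left=[], right=[8, 10]
  root=10; inorder splits into left=[8], right=[]
  root=8; inorder splits into left=[], right=[]
Reconstructed level-order: [15, 3, 23, 10, 16, 8, 18]


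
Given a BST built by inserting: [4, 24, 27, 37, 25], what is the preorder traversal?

Tree insertion order: [4, 24, 27, 37, 25]
Tree (level-order array): [4, None, 24, None, 27, 25, 37]
Preorder traversal: [4, 24, 27, 25, 37]


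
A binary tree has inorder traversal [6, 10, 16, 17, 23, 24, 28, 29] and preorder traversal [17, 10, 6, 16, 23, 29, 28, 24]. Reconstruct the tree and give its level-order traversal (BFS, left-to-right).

Inorder:  [6, 10, 16, 17, 23, 24, 28, 29]
Preorder: [17, 10, 6, 16, 23, 29, 28, 24]
Algorithm: preorder visits root first, so consume preorder in order;
for each root, split the current inorder slice at that value into
left-subtree inorder and right-subtree inorder, then recurse.
Recursive splits:
  root=17; inorder splits into left=[6, 10, 16], right=[23, 24, 28, 29]
  root=10; inorder splits into left=[6], right=[16]
  root=6; inorder splits into left=[], right=[]
  root=16; inorder splits into left=[], right=[]
  root=23; inorder splits into left=[], right=[24, 28, 29]
  root=29; inorder splits into left=[24, 28], right=[]
  root=28; inorder splits into left=[24], right=[]
  root=24; inorder splits into left=[], right=[]
Reconstructed level-order: [17, 10, 23, 6, 16, 29, 28, 24]


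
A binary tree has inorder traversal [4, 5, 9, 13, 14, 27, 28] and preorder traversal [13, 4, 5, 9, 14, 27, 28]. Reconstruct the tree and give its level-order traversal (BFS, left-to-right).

Inorder:  [4, 5, 9, 13, 14, 27, 28]
Preorder: [13, 4, 5, 9, 14, 27, 28]
Algorithm: preorder visits root first, so consume preorder in order;
for each root, split the current inorder slice at that value into
left-subtree inorder and right-subtree inorder, then recurse.
Recursive splits:
  root=13; inorder splits into left=[4, 5, 9], right=[14, 27, 28]
  root=4; inorder splits into left=[], right=[5, 9]
  root=5; inorder splits into left=[], right=[9]
  root=9; inorder splits into left=[], right=[]
  root=14; inorder splits into left=[], right=[27, 28]
  root=27; inorder splits into left=[], right=[28]
  root=28; inorder splits into left=[], right=[]
Reconstructed level-order: [13, 4, 14, 5, 27, 9, 28]


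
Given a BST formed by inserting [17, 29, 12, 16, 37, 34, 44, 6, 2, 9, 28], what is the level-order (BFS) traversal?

Tree insertion order: [17, 29, 12, 16, 37, 34, 44, 6, 2, 9, 28]
Tree (level-order array): [17, 12, 29, 6, 16, 28, 37, 2, 9, None, None, None, None, 34, 44]
BFS from the root, enqueuing left then right child of each popped node:
  queue [17] -> pop 17, enqueue [12, 29], visited so far: [17]
  queue [12, 29] -> pop 12, enqueue [6, 16], visited so far: [17, 12]
  queue [29, 6, 16] -> pop 29, enqueue [28, 37], visited so far: [17, 12, 29]
  queue [6, 16, 28, 37] -> pop 6, enqueue [2, 9], visited so far: [17, 12, 29, 6]
  queue [16, 28, 37, 2, 9] -> pop 16, enqueue [none], visited so far: [17, 12, 29, 6, 16]
  queue [28, 37, 2, 9] -> pop 28, enqueue [none], visited so far: [17, 12, 29, 6, 16, 28]
  queue [37, 2, 9] -> pop 37, enqueue [34, 44], visited so far: [17, 12, 29, 6, 16, 28, 37]
  queue [2, 9, 34, 44] -> pop 2, enqueue [none], visited so far: [17, 12, 29, 6, 16, 28, 37, 2]
  queue [9, 34, 44] -> pop 9, enqueue [none], visited so far: [17, 12, 29, 6, 16, 28, 37, 2, 9]
  queue [34, 44] -> pop 34, enqueue [none], visited so far: [17, 12, 29, 6, 16, 28, 37, 2, 9, 34]
  queue [44] -> pop 44, enqueue [none], visited so far: [17, 12, 29, 6, 16, 28, 37, 2, 9, 34, 44]
Result: [17, 12, 29, 6, 16, 28, 37, 2, 9, 34, 44]


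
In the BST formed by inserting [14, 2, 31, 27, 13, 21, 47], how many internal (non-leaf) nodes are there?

Tree built from: [14, 2, 31, 27, 13, 21, 47]
Tree (level-order array): [14, 2, 31, None, 13, 27, 47, None, None, 21]
Rule: An internal node has at least one child.
Per-node child counts:
  node 14: 2 child(ren)
  node 2: 1 child(ren)
  node 13: 0 child(ren)
  node 31: 2 child(ren)
  node 27: 1 child(ren)
  node 21: 0 child(ren)
  node 47: 0 child(ren)
Matching nodes: [14, 2, 31, 27]
Count of internal (non-leaf) nodes: 4


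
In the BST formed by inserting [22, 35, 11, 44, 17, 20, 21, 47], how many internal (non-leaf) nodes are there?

Tree built from: [22, 35, 11, 44, 17, 20, 21, 47]
Tree (level-order array): [22, 11, 35, None, 17, None, 44, None, 20, None, 47, None, 21]
Rule: An internal node has at least one child.
Per-node child counts:
  node 22: 2 child(ren)
  node 11: 1 child(ren)
  node 17: 1 child(ren)
  node 20: 1 child(ren)
  node 21: 0 child(ren)
  node 35: 1 child(ren)
  node 44: 1 child(ren)
  node 47: 0 child(ren)
Matching nodes: [22, 11, 17, 20, 35, 44]
Count of internal (non-leaf) nodes: 6


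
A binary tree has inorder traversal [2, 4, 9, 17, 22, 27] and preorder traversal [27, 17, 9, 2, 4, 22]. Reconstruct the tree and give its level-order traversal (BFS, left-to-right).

Inorder:  [2, 4, 9, 17, 22, 27]
Preorder: [27, 17, 9, 2, 4, 22]
Algorithm: preorder visits root first, so consume preorder in order;
for each root, split the current inorder slice at that value into
left-subtree inorder and right-subtree inorder, then recurse.
Recursive splits:
  root=27; inorder splits into left=[2, 4, 9, 17, 22], right=[]
  root=17; inorder splits into left=[2, 4, 9], right=[22]
  root=9; inorder splits into left=[2, 4], right=[]
  root=2; inorder splits into left=[], right=[4]
  root=4; inorder splits into left=[], right=[]
  root=22; inorder splits into left=[], right=[]
Reconstructed level-order: [27, 17, 9, 22, 2, 4]


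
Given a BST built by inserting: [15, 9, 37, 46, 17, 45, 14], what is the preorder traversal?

Tree insertion order: [15, 9, 37, 46, 17, 45, 14]
Tree (level-order array): [15, 9, 37, None, 14, 17, 46, None, None, None, None, 45]
Preorder traversal: [15, 9, 14, 37, 17, 46, 45]


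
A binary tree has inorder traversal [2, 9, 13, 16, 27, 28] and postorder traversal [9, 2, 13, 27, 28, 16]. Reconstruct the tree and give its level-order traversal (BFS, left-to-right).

Inorder:   [2, 9, 13, 16, 27, 28]
Postorder: [9, 2, 13, 27, 28, 16]
Algorithm: postorder visits root last, so walk postorder right-to-left;
each value is the root of the current inorder slice — split it at that
value, recurse on the right subtree first, then the left.
Recursive splits:
  root=16; inorder splits into left=[2, 9, 13], right=[27, 28]
  root=28; inorder splits into left=[27], right=[]
  root=27; inorder splits into left=[], right=[]
  root=13; inorder splits into left=[2, 9], right=[]
  root=2; inorder splits into left=[], right=[9]
  root=9; inorder splits into left=[], right=[]
Reconstructed level-order: [16, 13, 28, 2, 27, 9]


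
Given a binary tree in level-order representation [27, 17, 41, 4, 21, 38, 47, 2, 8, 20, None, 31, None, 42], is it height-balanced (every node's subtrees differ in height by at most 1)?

Tree (level-order array): [27, 17, 41, 4, 21, 38, 47, 2, 8, 20, None, 31, None, 42]
Definition: a tree is height-balanced if, at every node, |h(left) - h(right)| <= 1 (empty subtree has height -1).
Bottom-up per-node check:
  node 2: h_left=-1, h_right=-1, diff=0 [OK], height=0
  node 8: h_left=-1, h_right=-1, diff=0 [OK], height=0
  node 4: h_left=0, h_right=0, diff=0 [OK], height=1
  node 20: h_left=-1, h_right=-1, diff=0 [OK], height=0
  node 21: h_left=0, h_right=-1, diff=1 [OK], height=1
  node 17: h_left=1, h_right=1, diff=0 [OK], height=2
  node 31: h_left=-1, h_right=-1, diff=0 [OK], height=0
  node 38: h_left=0, h_right=-1, diff=1 [OK], height=1
  node 42: h_left=-1, h_right=-1, diff=0 [OK], height=0
  node 47: h_left=0, h_right=-1, diff=1 [OK], height=1
  node 41: h_left=1, h_right=1, diff=0 [OK], height=2
  node 27: h_left=2, h_right=2, diff=0 [OK], height=3
All nodes satisfy the balance condition.
Result: Balanced


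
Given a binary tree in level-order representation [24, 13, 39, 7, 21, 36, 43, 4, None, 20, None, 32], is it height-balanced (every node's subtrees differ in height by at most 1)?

Tree (level-order array): [24, 13, 39, 7, 21, 36, 43, 4, None, 20, None, 32]
Definition: a tree is height-balanced if, at every node, |h(left) - h(right)| <= 1 (empty subtree has height -1).
Bottom-up per-node check:
  node 4: h_left=-1, h_right=-1, diff=0 [OK], height=0
  node 7: h_left=0, h_right=-1, diff=1 [OK], height=1
  node 20: h_left=-1, h_right=-1, diff=0 [OK], height=0
  node 21: h_left=0, h_right=-1, diff=1 [OK], height=1
  node 13: h_left=1, h_right=1, diff=0 [OK], height=2
  node 32: h_left=-1, h_right=-1, diff=0 [OK], height=0
  node 36: h_left=0, h_right=-1, diff=1 [OK], height=1
  node 43: h_left=-1, h_right=-1, diff=0 [OK], height=0
  node 39: h_left=1, h_right=0, diff=1 [OK], height=2
  node 24: h_left=2, h_right=2, diff=0 [OK], height=3
All nodes satisfy the balance condition.
Result: Balanced


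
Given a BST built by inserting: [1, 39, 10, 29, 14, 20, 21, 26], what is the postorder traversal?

Tree insertion order: [1, 39, 10, 29, 14, 20, 21, 26]
Tree (level-order array): [1, None, 39, 10, None, None, 29, 14, None, None, 20, None, 21, None, 26]
Postorder traversal: [26, 21, 20, 14, 29, 10, 39, 1]


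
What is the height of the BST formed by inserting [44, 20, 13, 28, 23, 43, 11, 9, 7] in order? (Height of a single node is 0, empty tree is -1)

Insertion order: [44, 20, 13, 28, 23, 43, 11, 9, 7]
Tree (level-order array): [44, 20, None, 13, 28, 11, None, 23, 43, 9, None, None, None, None, None, 7]
Compute height bottom-up (empty subtree = -1):
  height(7) = 1 + max(-1, -1) = 0
  height(9) = 1 + max(0, -1) = 1
  height(11) = 1 + max(1, -1) = 2
  height(13) = 1 + max(2, -1) = 3
  height(23) = 1 + max(-1, -1) = 0
  height(43) = 1 + max(-1, -1) = 0
  height(28) = 1 + max(0, 0) = 1
  height(20) = 1 + max(3, 1) = 4
  height(44) = 1 + max(4, -1) = 5
Height = 5


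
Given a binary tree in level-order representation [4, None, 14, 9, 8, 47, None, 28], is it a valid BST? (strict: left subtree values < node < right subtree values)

Level-order array: [4, None, 14, 9, 8, 47, None, 28]
Validate using subtree bounds (lo, hi): at each node, require lo < value < hi,
then recurse left with hi=value and right with lo=value.
Preorder trace (stopping at first violation):
  at node 4 with bounds (-inf, +inf): OK
  at node 14 with bounds (4, +inf): OK
  at node 9 with bounds (4, 14): OK
  at node 47 with bounds (4, 9): VIOLATION
Node 47 violates its bound: not (4 < 47 < 9).
Result: Not a valid BST


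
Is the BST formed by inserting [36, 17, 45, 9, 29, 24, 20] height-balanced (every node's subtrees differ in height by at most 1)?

Tree (level-order array): [36, 17, 45, 9, 29, None, None, None, None, 24, None, 20]
Definition: a tree is height-balanced if, at every node, |h(left) - h(right)| <= 1 (empty subtree has height -1).
Bottom-up per-node check:
  node 9: h_left=-1, h_right=-1, diff=0 [OK], height=0
  node 20: h_left=-1, h_right=-1, diff=0 [OK], height=0
  node 24: h_left=0, h_right=-1, diff=1 [OK], height=1
  node 29: h_left=1, h_right=-1, diff=2 [FAIL (|1--1|=2 > 1)], height=2
  node 17: h_left=0, h_right=2, diff=2 [FAIL (|0-2|=2 > 1)], height=3
  node 45: h_left=-1, h_right=-1, diff=0 [OK], height=0
  node 36: h_left=3, h_right=0, diff=3 [FAIL (|3-0|=3 > 1)], height=4
Node 29 violates the condition: |1 - -1| = 2 > 1.
Result: Not balanced


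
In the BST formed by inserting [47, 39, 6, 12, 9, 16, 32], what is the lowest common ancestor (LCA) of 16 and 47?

Tree insertion order: [47, 39, 6, 12, 9, 16, 32]
Tree (level-order array): [47, 39, None, 6, None, None, 12, 9, 16, None, None, None, 32]
In a BST, the LCA of p=16, q=47 is the first node v on the
root-to-leaf path with p <= v <= q (go left if both < v, right if both > v).
Walk from root:
  at 47: 16 <= 47 <= 47, this is the LCA
LCA = 47


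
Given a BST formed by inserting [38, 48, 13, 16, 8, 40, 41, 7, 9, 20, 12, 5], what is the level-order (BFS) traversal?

Tree insertion order: [38, 48, 13, 16, 8, 40, 41, 7, 9, 20, 12, 5]
Tree (level-order array): [38, 13, 48, 8, 16, 40, None, 7, 9, None, 20, None, 41, 5, None, None, 12]
BFS from the root, enqueuing left then right child of each popped node:
  queue [38] -> pop 38, enqueue [13, 48], visited so far: [38]
  queue [13, 48] -> pop 13, enqueue [8, 16], visited so far: [38, 13]
  queue [48, 8, 16] -> pop 48, enqueue [40], visited so far: [38, 13, 48]
  queue [8, 16, 40] -> pop 8, enqueue [7, 9], visited so far: [38, 13, 48, 8]
  queue [16, 40, 7, 9] -> pop 16, enqueue [20], visited so far: [38, 13, 48, 8, 16]
  queue [40, 7, 9, 20] -> pop 40, enqueue [41], visited so far: [38, 13, 48, 8, 16, 40]
  queue [7, 9, 20, 41] -> pop 7, enqueue [5], visited so far: [38, 13, 48, 8, 16, 40, 7]
  queue [9, 20, 41, 5] -> pop 9, enqueue [12], visited so far: [38, 13, 48, 8, 16, 40, 7, 9]
  queue [20, 41, 5, 12] -> pop 20, enqueue [none], visited so far: [38, 13, 48, 8, 16, 40, 7, 9, 20]
  queue [41, 5, 12] -> pop 41, enqueue [none], visited so far: [38, 13, 48, 8, 16, 40, 7, 9, 20, 41]
  queue [5, 12] -> pop 5, enqueue [none], visited so far: [38, 13, 48, 8, 16, 40, 7, 9, 20, 41, 5]
  queue [12] -> pop 12, enqueue [none], visited so far: [38, 13, 48, 8, 16, 40, 7, 9, 20, 41, 5, 12]
Result: [38, 13, 48, 8, 16, 40, 7, 9, 20, 41, 5, 12]


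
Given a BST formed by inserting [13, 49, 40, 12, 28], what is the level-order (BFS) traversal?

Tree insertion order: [13, 49, 40, 12, 28]
Tree (level-order array): [13, 12, 49, None, None, 40, None, 28]
BFS from the root, enqueuing left then right child of each popped node:
  queue [13] -> pop 13, enqueue [12, 49], visited so far: [13]
  queue [12, 49] -> pop 12, enqueue [none], visited so far: [13, 12]
  queue [49] -> pop 49, enqueue [40], visited so far: [13, 12, 49]
  queue [40] -> pop 40, enqueue [28], visited so far: [13, 12, 49, 40]
  queue [28] -> pop 28, enqueue [none], visited so far: [13, 12, 49, 40, 28]
Result: [13, 12, 49, 40, 28]


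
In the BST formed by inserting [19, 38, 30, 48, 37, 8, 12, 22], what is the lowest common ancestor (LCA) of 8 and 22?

Tree insertion order: [19, 38, 30, 48, 37, 8, 12, 22]
Tree (level-order array): [19, 8, 38, None, 12, 30, 48, None, None, 22, 37]
In a BST, the LCA of p=8, q=22 is the first node v on the
root-to-leaf path with p <= v <= q (go left if both < v, right if both > v).
Walk from root:
  at 19: 8 <= 19 <= 22, this is the LCA
LCA = 19


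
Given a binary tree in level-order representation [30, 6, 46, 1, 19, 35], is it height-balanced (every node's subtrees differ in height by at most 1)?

Tree (level-order array): [30, 6, 46, 1, 19, 35]
Definition: a tree is height-balanced if, at every node, |h(left) - h(right)| <= 1 (empty subtree has height -1).
Bottom-up per-node check:
  node 1: h_left=-1, h_right=-1, diff=0 [OK], height=0
  node 19: h_left=-1, h_right=-1, diff=0 [OK], height=0
  node 6: h_left=0, h_right=0, diff=0 [OK], height=1
  node 35: h_left=-1, h_right=-1, diff=0 [OK], height=0
  node 46: h_left=0, h_right=-1, diff=1 [OK], height=1
  node 30: h_left=1, h_right=1, diff=0 [OK], height=2
All nodes satisfy the balance condition.
Result: Balanced


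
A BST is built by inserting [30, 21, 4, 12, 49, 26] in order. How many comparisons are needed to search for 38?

Search path for 38: 30 -> 49
Found: False
Comparisons: 2


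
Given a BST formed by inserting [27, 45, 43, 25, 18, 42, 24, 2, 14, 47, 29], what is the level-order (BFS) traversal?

Tree insertion order: [27, 45, 43, 25, 18, 42, 24, 2, 14, 47, 29]
Tree (level-order array): [27, 25, 45, 18, None, 43, 47, 2, 24, 42, None, None, None, None, 14, None, None, 29]
BFS from the root, enqueuing left then right child of each popped node:
  queue [27] -> pop 27, enqueue [25, 45], visited so far: [27]
  queue [25, 45] -> pop 25, enqueue [18], visited so far: [27, 25]
  queue [45, 18] -> pop 45, enqueue [43, 47], visited so far: [27, 25, 45]
  queue [18, 43, 47] -> pop 18, enqueue [2, 24], visited so far: [27, 25, 45, 18]
  queue [43, 47, 2, 24] -> pop 43, enqueue [42], visited so far: [27, 25, 45, 18, 43]
  queue [47, 2, 24, 42] -> pop 47, enqueue [none], visited so far: [27, 25, 45, 18, 43, 47]
  queue [2, 24, 42] -> pop 2, enqueue [14], visited so far: [27, 25, 45, 18, 43, 47, 2]
  queue [24, 42, 14] -> pop 24, enqueue [none], visited so far: [27, 25, 45, 18, 43, 47, 2, 24]
  queue [42, 14] -> pop 42, enqueue [29], visited so far: [27, 25, 45, 18, 43, 47, 2, 24, 42]
  queue [14, 29] -> pop 14, enqueue [none], visited so far: [27, 25, 45, 18, 43, 47, 2, 24, 42, 14]
  queue [29] -> pop 29, enqueue [none], visited so far: [27, 25, 45, 18, 43, 47, 2, 24, 42, 14, 29]
Result: [27, 25, 45, 18, 43, 47, 2, 24, 42, 14, 29]


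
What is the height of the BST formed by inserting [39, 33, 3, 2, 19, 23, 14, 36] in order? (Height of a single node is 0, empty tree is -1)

Insertion order: [39, 33, 3, 2, 19, 23, 14, 36]
Tree (level-order array): [39, 33, None, 3, 36, 2, 19, None, None, None, None, 14, 23]
Compute height bottom-up (empty subtree = -1):
  height(2) = 1 + max(-1, -1) = 0
  height(14) = 1 + max(-1, -1) = 0
  height(23) = 1 + max(-1, -1) = 0
  height(19) = 1 + max(0, 0) = 1
  height(3) = 1 + max(0, 1) = 2
  height(36) = 1 + max(-1, -1) = 0
  height(33) = 1 + max(2, 0) = 3
  height(39) = 1 + max(3, -1) = 4
Height = 4


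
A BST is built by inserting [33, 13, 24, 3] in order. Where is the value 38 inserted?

Starting tree (level order): [33, 13, None, 3, 24]
Insertion path: 33
Result: insert 38 as right child of 33
Final tree (level order): [33, 13, 38, 3, 24]


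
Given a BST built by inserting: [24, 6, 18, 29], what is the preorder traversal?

Tree insertion order: [24, 6, 18, 29]
Tree (level-order array): [24, 6, 29, None, 18]
Preorder traversal: [24, 6, 18, 29]


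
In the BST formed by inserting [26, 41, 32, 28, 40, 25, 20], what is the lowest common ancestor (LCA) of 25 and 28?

Tree insertion order: [26, 41, 32, 28, 40, 25, 20]
Tree (level-order array): [26, 25, 41, 20, None, 32, None, None, None, 28, 40]
In a BST, the LCA of p=25, q=28 is the first node v on the
root-to-leaf path with p <= v <= q (go left if both < v, right if both > v).
Walk from root:
  at 26: 25 <= 26 <= 28, this is the LCA
LCA = 26


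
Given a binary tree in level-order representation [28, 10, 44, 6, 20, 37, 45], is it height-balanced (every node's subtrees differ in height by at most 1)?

Tree (level-order array): [28, 10, 44, 6, 20, 37, 45]
Definition: a tree is height-balanced if, at every node, |h(left) - h(right)| <= 1 (empty subtree has height -1).
Bottom-up per-node check:
  node 6: h_left=-1, h_right=-1, diff=0 [OK], height=0
  node 20: h_left=-1, h_right=-1, diff=0 [OK], height=0
  node 10: h_left=0, h_right=0, diff=0 [OK], height=1
  node 37: h_left=-1, h_right=-1, diff=0 [OK], height=0
  node 45: h_left=-1, h_right=-1, diff=0 [OK], height=0
  node 44: h_left=0, h_right=0, diff=0 [OK], height=1
  node 28: h_left=1, h_right=1, diff=0 [OK], height=2
All nodes satisfy the balance condition.
Result: Balanced


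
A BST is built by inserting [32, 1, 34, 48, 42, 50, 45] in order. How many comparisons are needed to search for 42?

Search path for 42: 32 -> 34 -> 48 -> 42
Found: True
Comparisons: 4


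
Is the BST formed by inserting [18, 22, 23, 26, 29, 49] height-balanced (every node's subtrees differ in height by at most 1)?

Tree (level-order array): [18, None, 22, None, 23, None, 26, None, 29, None, 49]
Definition: a tree is height-balanced if, at every node, |h(left) - h(right)| <= 1 (empty subtree has height -1).
Bottom-up per-node check:
  node 49: h_left=-1, h_right=-1, diff=0 [OK], height=0
  node 29: h_left=-1, h_right=0, diff=1 [OK], height=1
  node 26: h_left=-1, h_right=1, diff=2 [FAIL (|-1-1|=2 > 1)], height=2
  node 23: h_left=-1, h_right=2, diff=3 [FAIL (|-1-2|=3 > 1)], height=3
  node 22: h_left=-1, h_right=3, diff=4 [FAIL (|-1-3|=4 > 1)], height=4
  node 18: h_left=-1, h_right=4, diff=5 [FAIL (|-1-4|=5 > 1)], height=5
Node 26 violates the condition: |-1 - 1| = 2 > 1.
Result: Not balanced


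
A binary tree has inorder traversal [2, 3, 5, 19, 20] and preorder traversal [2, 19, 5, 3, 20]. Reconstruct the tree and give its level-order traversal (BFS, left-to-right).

Inorder:  [2, 3, 5, 19, 20]
Preorder: [2, 19, 5, 3, 20]
Algorithm: preorder visits root first, so consume preorder in order;
for each root, split the current inorder slice at that value into
left-subtree inorder and right-subtree inorder, then recurse.
Recursive splits:
  root=2; inorder splits into left=[], right=[3, 5, 19, 20]
  root=19; inorder splits into left=[3, 5], right=[20]
  root=5; inorder splits into left=[3], right=[]
  root=3; inorder splits into left=[], right=[]
  root=20; inorder splits into left=[], right=[]
Reconstructed level-order: [2, 19, 5, 20, 3]


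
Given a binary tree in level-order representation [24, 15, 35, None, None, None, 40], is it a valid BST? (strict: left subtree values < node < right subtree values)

Level-order array: [24, 15, 35, None, None, None, 40]
Validate using subtree bounds (lo, hi): at each node, require lo < value < hi,
then recurse left with hi=value and right with lo=value.
Preorder trace (stopping at first violation):
  at node 24 with bounds (-inf, +inf): OK
  at node 15 with bounds (-inf, 24): OK
  at node 35 with bounds (24, +inf): OK
  at node 40 with bounds (35, +inf): OK
No violation found at any node.
Result: Valid BST


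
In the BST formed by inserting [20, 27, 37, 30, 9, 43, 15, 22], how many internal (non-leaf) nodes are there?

Tree built from: [20, 27, 37, 30, 9, 43, 15, 22]
Tree (level-order array): [20, 9, 27, None, 15, 22, 37, None, None, None, None, 30, 43]
Rule: An internal node has at least one child.
Per-node child counts:
  node 20: 2 child(ren)
  node 9: 1 child(ren)
  node 15: 0 child(ren)
  node 27: 2 child(ren)
  node 22: 0 child(ren)
  node 37: 2 child(ren)
  node 30: 0 child(ren)
  node 43: 0 child(ren)
Matching nodes: [20, 9, 27, 37]
Count of internal (non-leaf) nodes: 4


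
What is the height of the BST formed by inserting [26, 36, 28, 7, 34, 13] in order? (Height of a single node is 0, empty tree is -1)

Insertion order: [26, 36, 28, 7, 34, 13]
Tree (level-order array): [26, 7, 36, None, 13, 28, None, None, None, None, 34]
Compute height bottom-up (empty subtree = -1):
  height(13) = 1 + max(-1, -1) = 0
  height(7) = 1 + max(-1, 0) = 1
  height(34) = 1 + max(-1, -1) = 0
  height(28) = 1 + max(-1, 0) = 1
  height(36) = 1 + max(1, -1) = 2
  height(26) = 1 + max(1, 2) = 3
Height = 3


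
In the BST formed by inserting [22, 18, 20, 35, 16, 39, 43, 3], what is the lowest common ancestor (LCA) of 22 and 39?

Tree insertion order: [22, 18, 20, 35, 16, 39, 43, 3]
Tree (level-order array): [22, 18, 35, 16, 20, None, 39, 3, None, None, None, None, 43]
In a BST, the LCA of p=22, q=39 is the first node v on the
root-to-leaf path with p <= v <= q (go left if both < v, right if both > v).
Walk from root:
  at 22: 22 <= 22 <= 39, this is the LCA
LCA = 22


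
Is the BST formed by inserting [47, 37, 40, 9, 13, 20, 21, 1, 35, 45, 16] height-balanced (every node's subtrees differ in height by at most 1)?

Tree (level-order array): [47, 37, None, 9, 40, 1, 13, None, 45, None, None, None, 20, None, None, 16, 21, None, None, None, 35]
Definition: a tree is height-balanced if, at every node, |h(left) - h(right)| <= 1 (empty subtree has height -1).
Bottom-up per-node check:
  node 1: h_left=-1, h_right=-1, diff=0 [OK], height=0
  node 16: h_left=-1, h_right=-1, diff=0 [OK], height=0
  node 35: h_left=-1, h_right=-1, diff=0 [OK], height=0
  node 21: h_left=-1, h_right=0, diff=1 [OK], height=1
  node 20: h_left=0, h_right=1, diff=1 [OK], height=2
  node 13: h_left=-1, h_right=2, diff=3 [FAIL (|-1-2|=3 > 1)], height=3
  node 9: h_left=0, h_right=3, diff=3 [FAIL (|0-3|=3 > 1)], height=4
  node 45: h_left=-1, h_right=-1, diff=0 [OK], height=0
  node 40: h_left=-1, h_right=0, diff=1 [OK], height=1
  node 37: h_left=4, h_right=1, diff=3 [FAIL (|4-1|=3 > 1)], height=5
  node 47: h_left=5, h_right=-1, diff=6 [FAIL (|5--1|=6 > 1)], height=6
Node 13 violates the condition: |-1 - 2| = 3 > 1.
Result: Not balanced


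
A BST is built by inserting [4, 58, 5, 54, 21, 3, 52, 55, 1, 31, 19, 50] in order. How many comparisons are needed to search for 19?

Search path for 19: 4 -> 58 -> 5 -> 54 -> 21 -> 19
Found: True
Comparisons: 6


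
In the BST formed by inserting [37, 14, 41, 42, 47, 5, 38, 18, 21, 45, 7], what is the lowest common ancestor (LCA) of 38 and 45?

Tree insertion order: [37, 14, 41, 42, 47, 5, 38, 18, 21, 45, 7]
Tree (level-order array): [37, 14, 41, 5, 18, 38, 42, None, 7, None, 21, None, None, None, 47, None, None, None, None, 45]
In a BST, the LCA of p=38, q=45 is the first node v on the
root-to-leaf path with p <= v <= q (go left if both < v, right if both > v).
Walk from root:
  at 37: both 38 and 45 > 37, go right
  at 41: 38 <= 41 <= 45, this is the LCA
LCA = 41


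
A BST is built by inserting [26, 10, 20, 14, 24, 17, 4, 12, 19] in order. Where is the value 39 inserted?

Starting tree (level order): [26, 10, None, 4, 20, None, None, 14, 24, 12, 17, None, None, None, None, None, 19]
Insertion path: 26
Result: insert 39 as right child of 26
Final tree (level order): [26, 10, 39, 4, 20, None, None, None, None, 14, 24, 12, 17, None, None, None, None, None, 19]


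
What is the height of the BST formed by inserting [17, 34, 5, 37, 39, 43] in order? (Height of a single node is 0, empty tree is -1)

Insertion order: [17, 34, 5, 37, 39, 43]
Tree (level-order array): [17, 5, 34, None, None, None, 37, None, 39, None, 43]
Compute height bottom-up (empty subtree = -1):
  height(5) = 1 + max(-1, -1) = 0
  height(43) = 1 + max(-1, -1) = 0
  height(39) = 1 + max(-1, 0) = 1
  height(37) = 1 + max(-1, 1) = 2
  height(34) = 1 + max(-1, 2) = 3
  height(17) = 1 + max(0, 3) = 4
Height = 4


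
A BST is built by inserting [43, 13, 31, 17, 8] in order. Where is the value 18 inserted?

Starting tree (level order): [43, 13, None, 8, 31, None, None, 17]
Insertion path: 43 -> 13 -> 31 -> 17
Result: insert 18 as right child of 17
Final tree (level order): [43, 13, None, 8, 31, None, None, 17, None, None, 18]


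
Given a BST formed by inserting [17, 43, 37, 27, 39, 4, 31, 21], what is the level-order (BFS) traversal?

Tree insertion order: [17, 43, 37, 27, 39, 4, 31, 21]
Tree (level-order array): [17, 4, 43, None, None, 37, None, 27, 39, 21, 31]
BFS from the root, enqueuing left then right child of each popped node:
  queue [17] -> pop 17, enqueue [4, 43], visited so far: [17]
  queue [4, 43] -> pop 4, enqueue [none], visited so far: [17, 4]
  queue [43] -> pop 43, enqueue [37], visited so far: [17, 4, 43]
  queue [37] -> pop 37, enqueue [27, 39], visited so far: [17, 4, 43, 37]
  queue [27, 39] -> pop 27, enqueue [21, 31], visited so far: [17, 4, 43, 37, 27]
  queue [39, 21, 31] -> pop 39, enqueue [none], visited so far: [17, 4, 43, 37, 27, 39]
  queue [21, 31] -> pop 21, enqueue [none], visited so far: [17, 4, 43, 37, 27, 39, 21]
  queue [31] -> pop 31, enqueue [none], visited so far: [17, 4, 43, 37, 27, 39, 21, 31]
Result: [17, 4, 43, 37, 27, 39, 21, 31]


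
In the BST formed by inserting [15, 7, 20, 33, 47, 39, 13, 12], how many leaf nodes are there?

Tree built from: [15, 7, 20, 33, 47, 39, 13, 12]
Tree (level-order array): [15, 7, 20, None, 13, None, 33, 12, None, None, 47, None, None, 39]
Rule: A leaf has 0 children.
Per-node child counts:
  node 15: 2 child(ren)
  node 7: 1 child(ren)
  node 13: 1 child(ren)
  node 12: 0 child(ren)
  node 20: 1 child(ren)
  node 33: 1 child(ren)
  node 47: 1 child(ren)
  node 39: 0 child(ren)
Matching nodes: [12, 39]
Count of leaf nodes: 2


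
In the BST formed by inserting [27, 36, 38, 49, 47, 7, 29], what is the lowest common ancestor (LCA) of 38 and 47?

Tree insertion order: [27, 36, 38, 49, 47, 7, 29]
Tree (level-order array): [27, 7, 36, None, None, 29, 38, None, None, None, 49, 47]
In a BST, the LCA of p=38, q=47 is the first node v on the
root-to-leaf path with p <= v <= q (go left if both < v, right if both > v).
Walk from root:
  at 27: both 38 and 47 > 27, go right
  at 36: both 38 and 47 > 36, go right
  at 38: 38 <= 38 <= 47, this is the LCA
LCA = 38


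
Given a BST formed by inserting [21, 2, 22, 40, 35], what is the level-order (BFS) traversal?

Tree insertion order: [21, 2, 22, 40, 35]
Tree (level-order array): [21, 2, 22, None, None, None, 40, 35]
BFS from the root, enqueuing left then right child of each popped node:
  queue [21] -> pop 21, enqueue [2, 22], visited so far: [21]
  queue [2, 22] -> pop 2, enqueue [none], visited so far: [21, 2]
  queue [22] -> pop 22, enqueue [40], visited so far: [21, 2, 22]
  queue [40] -> pop 40, enqueue [35], visited so far: [21, 2, 22, 40]
  queue [35] -> pop 35, enqueue [none], visited so far: [21, 2, 22, 40, 35]
Result: [21, 2, 22, 40, 35]


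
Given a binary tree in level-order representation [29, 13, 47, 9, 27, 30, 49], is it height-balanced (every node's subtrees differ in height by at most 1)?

Tree (level-order array): [29, 13, 47, 9, 27, 30, 49]
Definition: a tree is height-balanced if, at every node, |h(left) - h(right)| <= 1 (empty subtree has height -1).
Bottom-up per-node check:
  node 9: h_left=-1, h_right=-1, diff=0 [OK], height=0
  node 27: h_left=-1, h_right=-1, diff=0 [OK], height=0
  node 13: h_left=0, h_right=0, diff=0 [OK], height=1
  node 30: h_left=-1, h_right=-1, diff=0 [OK], height=0
  node 49: h_left=-1, h_right=-1, diff=0 [OK], height=0
  node 47: h_left=0, h_right=0, diff=0 [OK], height=1
  node 29: h_left=1, h_right=1, diff=0 [OK], height=2
All nodes satisfy the balance condition.
Result: Balanced


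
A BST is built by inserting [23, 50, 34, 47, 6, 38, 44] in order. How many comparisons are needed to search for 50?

Search path for 50: 23 -> 50
Found: True
Comparisons: 2


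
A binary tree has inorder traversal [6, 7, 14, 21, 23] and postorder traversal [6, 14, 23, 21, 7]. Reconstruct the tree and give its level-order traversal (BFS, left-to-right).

Inorder:   [6, 7, 14, 21, 23]
Postorder: [6, 14, 23, 21, 7]
Algorithm: postorder visits root last, so walk postorder right-to-left;
each value is the root of the current inorder slice — split it at that
value, recurse on the right subtree first, then the left.
Recursive splits:
  root=7; inorder splits into left=[6], right=[14, 21, 23]
  root=21; inorder splits into left=[14], right=[23]
  root=23; inorder splits into left=[], right=[]
  root=14; inorder splits into left=[], right=[]
  root=6; inorder splits into left=[], right=[]
Reconstructed level-order: [7, 6, 21, 14, 23]


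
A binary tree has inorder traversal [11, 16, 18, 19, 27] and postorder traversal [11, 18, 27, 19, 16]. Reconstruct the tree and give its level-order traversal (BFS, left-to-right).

Inorder:   [11, 16, 18, 19, 27]
Postorder: [11, 18, 27, 19, 16]
Algorithm: postorder visits root last, so walk postorder right-to-left;
each value is the root of the current inorder slice — split it at that
value, recurse on the right subtree first, then the left.
Recursive splits:
  root=16; inorder splits into left=[11], right=[18, 19, 27]
  root=19; inorder splits into left=[18], right=[27]
  root=27; inorder splits into left=[], right=[]
  root=18; inorder splits into left=[], right=[]
  root=11; inorder splits into left=[], right=[]
Reconstructed level-order: [16, 11, 19, 18, 27]


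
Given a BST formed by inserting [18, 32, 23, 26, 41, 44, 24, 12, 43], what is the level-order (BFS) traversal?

Tree insertion order: [18, 32, 23, 26, 41, 44, 24, 12, 43]
Tree (level-order array): [18, 12, 32, None, None, 23, 41, None, 26, None, 44, 24, None, 43]
BFS from the root, enqueuing left then right child of each popped node:
  queue [18] -> pop 18, enqueue [12, 32], visited so far: [18]
  queue [12, 32] -> pop 12, enqueue [none], visited so far: [18, 12]
  queue [32] -> pop 32, enqueue [23, 41], visited so far: [18, 12, 32]
  queue [23, 41] -> pop 23, enqueue [26], visited so far: [18, 12, 32, 23]
  queue [41, 26] -> pop 41, enqueue [44], visited so far: [18, 12, 32, 23, 41]
  queue [26, 44] -> pop 26, enqueue [24], visited so far: [18, 12, 32, 23, 41, 26]
  queue [44, 24] -> pop 44, enqueue [43], visited so far: [18, 12, 32, 23, 41, 26, 44]
  queue [24, 43] -> pop 24, enqueue [none], visited so far: [18, 12, 32, 23, 41, 26, 44, 24]
  queue [43] -> pop 43, enqueue [none], visited so far: [18, 12, 32, 23, 41, 26, 44, 24, 43]
Result: [18, 12, 32, 23, 41, 26, 44, 24, 43]


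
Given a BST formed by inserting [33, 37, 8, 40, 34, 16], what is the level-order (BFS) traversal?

Tree insertion order: [33, 37, 8, 40, 34, 16]
Tree (level-order array): [33, 8, 37, None, 16, 34, 40]
BFS from the root, enqueuing left then right child of each popped node:
  queue [33] -> pop 33, enqueue [8, 37], visited so far: [33]
  queue [8, 37] -> pop 8, enqueue [16], visited so far: [33, 8]
  queue [37, 16] -> pop 37, enqueue [34, 40], visited so far: [33, 8, 37]
  queue [16, 34, 40] -> pop 16, enqueue [none], visited so far: [33, 8, 37, 16]
  queue [34, 40] -> pop 34, enqueue [none], visited so far: [33, 8, 37, 16, 34]
  queue [40] -> pop 40, enqueue [none], visited so far: [33, 8, 37, 16, 34, 40]
Result: [33, 8, 37, 16, 34, 40]


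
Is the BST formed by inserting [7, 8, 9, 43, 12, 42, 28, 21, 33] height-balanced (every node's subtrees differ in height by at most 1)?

Tree (level-order array): [7, None, 8, None, 9, None, 43, 12, None, None, 42, 28, None, 21, 33]
Definition: a tree is height-balanced if, at every node, |h(left) - h(right)| <= 1 (empty subtree has height -1).
Bottom-up per-node check:
  node 21: h_left=-1, h_right=-1, diff=0 [OK], height=0
  node 33: h_left=-1, h_right=-1, diff=0 [OK], height=0
  node 28: h_left=0, h_right=0, diff=0 [OK], height=1
  node 42: h_left=1, h_right=-1, diff=2 [FAIL (|1--1|=2 > 1)], height=2
  node 12: h_left=-1, h_right=2, diff=3 [FAIL (|-1-2|=3 > 1)], height=3
  node 43: h_left=3, h_right=-1, diff=4 [FAIL (|3--1|=4 > 1)], height=4
  node 9: h_left=-1, h_right=4, diff=5 [FAIL (|-1-4|=5 > 1)], height=5
  node 8: h_left=-1, h_right=5, diff=6 [FAIL (|-1-5|=6 > 1)], height=6
  node 7: h_left=-1, h_right=6, diff=7 [FAIL (|-1-6|=7 > 1)], height=7
Node 42 violates the condition: |1 - -1| = 2 > 1.
Result: Not balanced


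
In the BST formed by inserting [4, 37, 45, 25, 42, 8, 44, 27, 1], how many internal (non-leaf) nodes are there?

Tree built from: [4, 37, 45, 25, 42, 8, 44, 27, 1]
Tree (level-order array): [4, 1, 37, None, None, 25, 45, 8, 27, 42, None, None, None, None, None, None, 44]
Rule: An internal node has at least one child.
Per-node child counts:
  node 4: 2 child(ren)
  node 1: 0 child(ren)
  node 37: 2 child(ren)
  node 25: 2 child(ren)
  node 8: 0 child(ren)
  node 27: 0 child(ren)
  node 45: 1 child(ren)
  node 42: 1 child(ren)
  node 44: 0 child(ren)
Matching nodes: [4, 37, 25, 45, 42]
Count of internal (non-leaf) nodes: 5


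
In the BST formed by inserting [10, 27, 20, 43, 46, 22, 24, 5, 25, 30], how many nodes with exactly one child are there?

Tree built from: [10, 27, 20, 43, 46, 22, 24, 5, 25, 30]
Tree (level-order array): [10, 5, 27, None, None, 20, 43, None, 22, 30, 46, None, 24, None, None, None, None, None, 25]
Rule: These are nodes with exactly 1 non-null child.
Per-node child counts:
  node 10: 2 child(ren)
  node 5: 0 child(ren)
  node 27: 2 child(ren)
  node 20: 1 child(ren)
  node 22: 1 child(ren)
  node 24: 1 child(ren)
  node 25: 0 child(ren)
  node 43: 2 child(ren)
  node 30: 0 child(ren)
  node 46: 0 child(ren)
Matching nodes: [20, 22, 24]
Count of nodes with exactly one child: 3


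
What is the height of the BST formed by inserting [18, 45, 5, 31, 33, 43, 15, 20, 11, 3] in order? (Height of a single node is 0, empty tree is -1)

Insertion order: [18, 45, 5, 31, 33, 43, 15, 20, 11, 3]
Tree (level-order array): [18, 5, 45, 3, 15, 31, None, None, None, 11, None, 20, 33, None, None, None, None, None, 43]
Compute height bottom-up (empty subtree = -1):
  height(3) = 1 + max(-1, -1) = 0
  height(11) = 1 + max(-1, -1) = 0
  height(15) = 1 + max(0, -1) = 1
  height(5) = 1 + max(0, 1) = 2
  height(20) = 1 + max(-1, -1) = 0
  height(43) = 1 + max(-1, -1) = 0
  height(33) = 1 + max(-1, 0) = 1
  height(31) = 1 + max(0, 1) = 2
  height(45) = 1 + max(2, -1) = 3
  height(18) = 1 + max(2, 3) = 4
Height = 4


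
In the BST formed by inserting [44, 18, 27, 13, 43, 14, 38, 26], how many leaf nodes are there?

Tree built from: [44, 18, 27, 13, 43, 14, 38, 26]
Tree (level-order array): [44, 18, None, 13, 27, None, 14, 26, 43, None, None, None, None, 38]
Rule: A leaf has 0 children.
Per-node child counts:
  node 44: 1 child(ren)
  node 18: 2 child(ren)
  node 13: 1 child(ren)
  node 14: 0 child(ren)
  node 27: 2 child(ren)
  node 26: 0 child(ren)
  node 43: 1 child(ren)
  node 38: 0 child(ren)
Matching nodes: [14, 26, 38]
Count of leaf nodes: 3
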